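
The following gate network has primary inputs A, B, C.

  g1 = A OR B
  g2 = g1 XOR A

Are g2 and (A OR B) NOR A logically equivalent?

g1 = A OR B
g2 = g1 XOR A = (A OR B) XOR A
At A=0, B=0, C=0: circuit gives 0, formula gives 1.

No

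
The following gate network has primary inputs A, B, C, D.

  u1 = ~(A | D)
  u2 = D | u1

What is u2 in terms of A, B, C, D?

u1 = ~(A | D)
u2 = D | u1 = D | (~(A | D))

D | (~(A | D))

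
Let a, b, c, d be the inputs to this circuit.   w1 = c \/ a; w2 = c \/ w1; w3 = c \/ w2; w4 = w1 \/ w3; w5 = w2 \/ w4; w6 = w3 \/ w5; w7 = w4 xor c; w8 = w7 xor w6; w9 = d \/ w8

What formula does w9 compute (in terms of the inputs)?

w1 = c \/ a
w2 = c \/ w1 = c \/ (c \/ a)
w3 = c \/ w2 = c \/ (c \/ (c \/ a))
w4 = w1 \/ w3 = (c \/ a) \/ (c \/ (c \/ (c \/ a)))
w5 = w2 \/ w4 = (c \/ (c \/ a)) \/ ((c \/ a) \/ (c \/ (c \/ (c \/ a))))
w6 = w3 \/ w5 = (c \/ (c \/ (c \/ a))) \/ ((c \/ (c \/ a)) \/ ((c \/ a) \/ (c \/ (c \/ (c \/ a)))))
w7 = w4 xor c = ((c \/ a) \/ (c \/ (c \/ (c \/ a)))) xor c
w8 = w7 xor w6 = (((c \/ a) \/ (c \/ (c \/ (c \/ a)))) xor c) xor ((c \/ (c \/ (c \/ a))) \/ ((c \/ (c \/ a)) \/ ((c \/ a) \/ (c \/ (c \/ (c \/ a))))))
w9 = d \/ w8 = d \/ ((((c \/ a) \/ (c \/ (c \/ (c \/ a)))) xor c) xor ((c \/ (c \/ (c \/ a))) \/ ((c \/ (c \/ a)) \/ ((c \/ a) \/ (c \/ (c \/ (c \/ a)))))))

d \/ ((((c \/ a) \/ (c \/ (c \/ (c \/ a)))) xor c) xor ((c \/ (c \/ (c \/ a))) \/ ((c \/ (c \/ a)) \/ ((c \/ a) \/ (c \/ (c \/ (c \/ a)))))))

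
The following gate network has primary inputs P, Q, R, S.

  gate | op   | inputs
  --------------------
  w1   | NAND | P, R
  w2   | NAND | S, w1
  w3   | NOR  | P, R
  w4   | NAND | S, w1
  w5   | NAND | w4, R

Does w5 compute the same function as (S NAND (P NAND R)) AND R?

w1 = P NAND R
w4 = S NAND w1 = S NAND (P NAND R)
w5 = w4 NAND R = (S NAND (P NAND R)) NAND R
At P=0, Q=0, R=0, S=0: circuit gives 1, formula gives 0.

No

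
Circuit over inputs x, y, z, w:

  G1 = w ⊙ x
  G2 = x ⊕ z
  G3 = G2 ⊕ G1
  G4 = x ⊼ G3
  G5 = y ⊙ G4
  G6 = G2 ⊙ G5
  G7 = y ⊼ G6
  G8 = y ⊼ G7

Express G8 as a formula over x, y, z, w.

G1 = w ⊙ x
G2 = x ⊕ z
G3 = G2 ⊕ G1 = (x ⊕ z) ⊕ (w ⊙ x)
G4 = x ⊼ G3 = x ⊼ ((x ⊕ z) ⊕ (w ⊙ x))
G5 = y ⊙ G4 = y ⊙ (x ⊼ ((x ⊕ z) ⊕ (w ⊙ x)))
G6 = G2 ⊙ G5 = (x ⊕ z) ⊙ (y ⊙ (x ⊼ ((x ⊕ z) ⊕ (w ⊙ x))))
G7 = y ⊼ G6 = y ⊼ ((x ⊕ z) ⊙ (y ⊙ (x ⊼ ((x ⊕ z) ⊕ (w ⊙ x)))))
G8 = y ⊼ G7 = y ⊼ (y ⊼ ((x ⊕ z) ⊙ (y ⊙ (x ⊼ ((x ⊕ z) ⊕ (w ⊙ x))))))

y ⊼ (y ⊼ ((x ⊕ z) ⊙ (y ⊙ (x ⊼ ((x ⊕ z) ⊕ (w ⊙ x))))))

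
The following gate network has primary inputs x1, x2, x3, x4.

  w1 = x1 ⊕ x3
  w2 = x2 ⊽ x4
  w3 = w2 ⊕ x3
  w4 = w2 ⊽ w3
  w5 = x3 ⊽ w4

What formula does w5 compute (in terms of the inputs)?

w2 = x2 ⊽ x4
w3 = w2 ⊕ x3 = (x2 ⊽ x4) ⊕ x3
w4 = w2 ⊽ w3 = (x2 ⊽ x4) ⊽ ((x2 ⊽ x4) ⊕ x3)
w5 = x3 ⊽ w4 = x3 ⊽ ((x2 ⊽ x4) ⊽ ((x2 ⊽ x4) ⊕ x3))

x3 ⊽ ((x2 ⊽ x4) ⊽ ((x2 ⊽ x4) ⊕ x3))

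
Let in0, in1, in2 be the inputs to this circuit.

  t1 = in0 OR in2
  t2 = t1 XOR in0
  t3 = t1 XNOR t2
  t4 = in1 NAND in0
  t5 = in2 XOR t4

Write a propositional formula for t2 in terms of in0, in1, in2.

(in0 OR in2) XOR in0

t1 = in0 OR in2
t2 = t1 XOR in0 = (in0 OR in2) XOR in0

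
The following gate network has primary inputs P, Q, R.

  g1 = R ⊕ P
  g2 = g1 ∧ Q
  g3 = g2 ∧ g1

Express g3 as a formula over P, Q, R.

g1 = R ⊕ P
g2 = g1 ∧ Q = (R ⊕ P) ∧ Q
g3 = g2 ∧ g1 = ((R ⊕ P) ∧ Q) ∧ (R ⊕ P)

((R ⊕ P) ∧ Q) ∧ (R ⊕ P)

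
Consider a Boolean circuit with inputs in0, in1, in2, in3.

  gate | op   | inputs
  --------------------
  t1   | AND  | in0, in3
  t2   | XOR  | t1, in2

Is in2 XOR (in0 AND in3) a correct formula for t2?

t1 = in0 AND in3
t2 = t1 XOR in2 = (in0 AND in3) XOR in2
At in0=0, in1=0, in2=0, in3=0: circuit gives 0, formula gives 0.
At in0=0, in1=0, in2=1, in3=0: circuit gives 1, formula gives 1.
Agrees on all 16 inputs.

Yes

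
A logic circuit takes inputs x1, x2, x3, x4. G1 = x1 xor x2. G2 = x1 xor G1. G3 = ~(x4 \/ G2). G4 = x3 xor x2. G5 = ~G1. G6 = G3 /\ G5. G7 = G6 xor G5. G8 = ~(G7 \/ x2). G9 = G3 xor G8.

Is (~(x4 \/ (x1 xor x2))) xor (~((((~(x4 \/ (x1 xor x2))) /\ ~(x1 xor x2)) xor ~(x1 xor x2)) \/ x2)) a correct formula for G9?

No

G1 = x1 xor x2
G2 = x1 xor G1 = x1 xor (x1 xor x2)
G3 = ~(x4 \/ G2) = ~(x4 \/ (x1 xor (x1 xor x2)))
G5 = ~G1 = ~(x1 xor x2)
G6 = G3 /\ G5 = (~(x4 \/ (x1 xor (x1 xor x2)))) /\ ~(x1 xor x2)
G7 = G6 xor G5 = ((~(x4 \/ (x1 xor (x1 xor x2)))) /\ ~(x1 xor x2)) xor ~(x1 xor x2)
G8 = ~(G7 \/ x2) = ~((((~(x4 \/ (x1 xor (x1 xor x2)))) /\ ~(x1 xor x2)) xor ~(x1 xor x2)) \/ x2)
G9 = G3 xor G8 = (~(x4 \/ (x1 xor (x1 xor x2)))) xor (~((((~(x4 \/ (x1 xor (x1 xor x2)))) /\ ~(x1 xor x2)) xor ~(x1 xor x2)) \/ x2))
At x1=1, x2=0, x3=0, x4=0: circuit gives 0, formula gives 1.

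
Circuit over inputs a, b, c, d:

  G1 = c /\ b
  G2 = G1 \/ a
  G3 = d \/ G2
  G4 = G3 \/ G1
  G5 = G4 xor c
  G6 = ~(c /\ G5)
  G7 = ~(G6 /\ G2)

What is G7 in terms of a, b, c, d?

G1 = c /\ b
G2 = G1 \/ a = (c /\ b) \/ a
G3 = d \/ G2 = d \/ ((c /\ b) \/ a)
G4 = G3 \/ G1 = (d \/ ((c /\ b) \/ a)) \/ (c /\ b)
G5 = G4 xor c = ((d \/ ((c /\ b) \/ a)) \/ (c /\ b)) xor c
G6 = ~(c /\ G5) = ~(c /\ (((d \/ ((c /\ b) \/ a)) \/ (c /\ b)) xor c))
G7 = ~(G6 /\ G2) = ~((~(c /\ (((d \/ ((c /\ b) \/ a)) \/ (c /\ b)) xor c))) /\ ((c /\ b) \/ a))

~((~(c /\ (((d \/ ((c /\ b) \/ a)) \/ (c /\ b)) xor c))) /\ ((c /\ b) \/ a))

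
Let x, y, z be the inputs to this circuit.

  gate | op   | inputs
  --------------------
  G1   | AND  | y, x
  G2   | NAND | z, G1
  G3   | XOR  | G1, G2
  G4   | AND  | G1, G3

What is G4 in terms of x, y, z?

G1 = y AND x
G2 = z NAND G1 = z NAND (y AND x)
G3 = G1 XOR G2 = (y AND x) XOR (z NAND (y AND x))
G4 = G1 AND G3 = (y AND x) AND ((y AND x) XOR (z NAND (y AND x)))

(y AND x) AND ((y AND x) XOR (z NAND (y AND x)))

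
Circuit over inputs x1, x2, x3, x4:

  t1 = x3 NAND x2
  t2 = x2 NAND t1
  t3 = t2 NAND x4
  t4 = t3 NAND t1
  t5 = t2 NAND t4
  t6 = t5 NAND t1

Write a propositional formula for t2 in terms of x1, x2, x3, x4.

x2 NAND (x3 NAND x2)

t1 = x3 NAND x2
t2 = x2 NAND t1 = x2 NAND (x3 NAND x2)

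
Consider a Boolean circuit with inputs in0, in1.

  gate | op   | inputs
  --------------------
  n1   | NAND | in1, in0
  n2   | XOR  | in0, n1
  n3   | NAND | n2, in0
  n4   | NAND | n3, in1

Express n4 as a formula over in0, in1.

n1 = in1 NAND in0
n2 = in0 XOR n1 = in0 XOR (in1 NAND in0)
n3 = n2 NAND in0 = (in0 XOR (in1 NAND in0)) NAND in0
n4 = n3 NAND in1 = ((in0 XOR (in1 NAND in0)) NAND in0) NAND in1

((in0 XOR (in1 NAND in0)) NAND in0) NAND in1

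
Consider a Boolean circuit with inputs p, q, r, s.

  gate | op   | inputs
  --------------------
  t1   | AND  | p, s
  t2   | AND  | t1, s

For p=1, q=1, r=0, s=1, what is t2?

t1 = 1 AND 1 = 1
t2 = 1 AND 1 = 1

1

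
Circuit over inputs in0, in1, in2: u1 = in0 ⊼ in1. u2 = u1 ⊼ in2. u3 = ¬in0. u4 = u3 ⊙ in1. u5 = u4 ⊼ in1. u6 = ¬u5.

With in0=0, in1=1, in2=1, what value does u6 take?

1

u3 = ¬0 = 1
u4 = 1 ⊙ 1 = 1
u5 = 1 ⊼ 1 = 0
u6 = ¬0 = 1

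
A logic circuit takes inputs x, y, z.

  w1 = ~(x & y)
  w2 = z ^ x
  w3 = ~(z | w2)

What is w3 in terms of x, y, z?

~(z | (z ^ x))

w2 = z ^ x
w3 = ~(z | w2) = ~(z | (z ^ x))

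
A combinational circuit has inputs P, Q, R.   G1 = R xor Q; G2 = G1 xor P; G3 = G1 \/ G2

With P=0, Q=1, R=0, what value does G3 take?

G1 = 0 xor 1 = 1
G2 = 1 xor 0 = 1
G3 = 1 \/ 1 = 1

1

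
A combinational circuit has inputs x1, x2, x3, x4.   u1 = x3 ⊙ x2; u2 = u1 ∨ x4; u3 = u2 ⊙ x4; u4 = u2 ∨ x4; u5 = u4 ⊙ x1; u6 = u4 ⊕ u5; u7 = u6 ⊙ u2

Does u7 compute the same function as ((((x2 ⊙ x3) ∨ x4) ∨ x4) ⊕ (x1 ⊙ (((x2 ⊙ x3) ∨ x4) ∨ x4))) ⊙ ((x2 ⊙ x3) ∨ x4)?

Yes

u1 = x3 ⊙ x2
u2 = u1 ∨ x4 = (x3 ⊙ x2) ∨ x4
u4 = u2 ∨ x4 = ((x3 ⊙ x2) ∨ x4) ∨ x4
u5 = u4 ⊙ x1 = (((x3 ⊙ x2) ∨ x4) ∨ x4) ⊙ x1
u6 = u4 ⊕ u5 = (((x3 ⊙ x2) ∨ x4) ∨ x4) ⊕ ((((x3 ⊙ x2) ∨ x4) ∨ x4) ⊙ x1)
u7 = u6 ⊙ u2 = ((((x3 ⊙ x2) ∨ x4) ∨ x4) ⊕ ((((x3 ⊙ x2) ∨ x4) ∨ x4) ⊙ x1)) ⊙ ((x3 ⊙ x2) ∨ x4)
At x1=0, x2=0, x3=1, x4=0: circuit gives 0, formula gives 0.
At x1=0, x2=0, x3=0, x4=0: circuit gives 1, formula gives 1.
Agrees on all 16 inputs.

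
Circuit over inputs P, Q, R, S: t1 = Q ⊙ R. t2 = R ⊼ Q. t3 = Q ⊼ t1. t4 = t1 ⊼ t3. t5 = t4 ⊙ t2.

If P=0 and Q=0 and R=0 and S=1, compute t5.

0

t1 = 0 ⊙ 0 = 1
t2 = 0 ⊼ 0 = 1
t3 = 0 ⊼ 1 = 1
t4 = 1 ⊼ 1 = 0
t5 = 0 ⊙ 1 = 0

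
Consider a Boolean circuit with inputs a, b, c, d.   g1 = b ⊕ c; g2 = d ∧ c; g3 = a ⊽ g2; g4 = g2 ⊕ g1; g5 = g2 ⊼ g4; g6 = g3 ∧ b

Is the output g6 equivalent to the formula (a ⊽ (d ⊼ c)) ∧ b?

g2 = d ∧ c
g3 = a ⊽ g2 = a ⊽ (d ∧ c)
g6 = g3 ∧ b = (a ⊽ (d ∧ c)) ∧ b
At a=0, b=1, c=0, d=0: circuit gives 1, formula gives 0.

No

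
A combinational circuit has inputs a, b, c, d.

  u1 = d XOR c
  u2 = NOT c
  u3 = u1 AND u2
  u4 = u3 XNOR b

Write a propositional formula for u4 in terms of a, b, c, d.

((d XOR c) AND NOT c) XNOR b

u1 = d XOR c
u2 = NOT c
u3 = u1 AND u2 = (d XOR c) AND NOT c
u4 = u3 XNOR b = ((d XOR c) AND NOT c) XNOR b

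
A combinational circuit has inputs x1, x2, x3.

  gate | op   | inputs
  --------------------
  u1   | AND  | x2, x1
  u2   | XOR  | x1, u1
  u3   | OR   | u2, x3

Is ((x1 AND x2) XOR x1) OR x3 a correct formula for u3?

u1 = x2 AND x1
u2 = x1 XOR u1 = x1 XOR (x2 AND x1)
u3 = u2 OR x3 = (x1 XOR (x2 AND x1)) OR x3
At x1=0, x2=0, x3=0: circuit gives 0, formula gives 0.
At x1=0, x2=0, x3=1: circuit gives 1, formula gives 1.
Agrees on all 8 inputs.

Yes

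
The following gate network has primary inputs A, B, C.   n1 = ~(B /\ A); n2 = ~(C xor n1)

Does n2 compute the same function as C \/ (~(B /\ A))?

n1 = ~(B /\ A)
n2 = ~(C xor n1) = ~(C xor (~(B /\ A)))
At A=0, B=0, C=0: circuit gives 0, formula gives 1.

No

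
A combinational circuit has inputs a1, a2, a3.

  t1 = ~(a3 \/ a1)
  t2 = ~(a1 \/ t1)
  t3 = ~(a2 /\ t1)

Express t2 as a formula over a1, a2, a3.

t1 = ~(a3 \/ a1)
t2 = ~(a1 \/ t1) = ~(a1 \/ (~(a3 \/ a1)))

~(a1 \/ (~(a3 \/ a1)))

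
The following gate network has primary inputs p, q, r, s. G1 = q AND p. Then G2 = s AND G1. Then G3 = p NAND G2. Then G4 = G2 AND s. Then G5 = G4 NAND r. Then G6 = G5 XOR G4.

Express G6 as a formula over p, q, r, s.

G1 = q AND p
G2 = s AND G1 = s AND (q AND p)
G4 = G2 AND s = (s AND (q AND p)) AND s
G5 = G4 NAND r = ((s AND (q AND p)) AND s) NAND r
G6 = G5 XOR G4 = (((s AND (q AND p)) AND s) NAND r) XOR ((s AND (q AND p)) AND s)

(((s AND (q AND p)) AND s) NAND r) XOR ((s AND (q AND p)) AND s)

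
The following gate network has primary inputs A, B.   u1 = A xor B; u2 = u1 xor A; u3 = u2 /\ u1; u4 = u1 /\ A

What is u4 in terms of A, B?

(A xor B) /\ A

u1 = A xor B
u4 = u1 /\ A = (A xor B) /\ A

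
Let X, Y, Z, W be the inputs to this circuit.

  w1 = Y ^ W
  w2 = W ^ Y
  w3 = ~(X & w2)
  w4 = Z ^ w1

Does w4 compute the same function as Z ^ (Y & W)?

No

w1 = Y ^ W
w4 = Z ^ w1 = Z ^ (Y ^ W)
At X=0, Y=0, Z=0, W=1: circuit gives 1, formula gives 0.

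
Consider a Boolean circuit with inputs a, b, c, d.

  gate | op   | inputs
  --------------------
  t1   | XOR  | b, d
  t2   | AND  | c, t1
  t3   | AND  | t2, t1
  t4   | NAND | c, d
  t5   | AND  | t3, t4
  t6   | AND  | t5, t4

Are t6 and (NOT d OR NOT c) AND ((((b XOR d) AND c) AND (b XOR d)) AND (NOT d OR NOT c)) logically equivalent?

Yes

t1 = b XOR d
t2 = c AND t1 = c AND (b XOR d)
t3 = t2 AND t1 = (c AND (b XOR d)) AND (b XOR d)
t4 = c NAND d
t5 = t3 AND t4 = ((c AND (b XOR d)) AND (b XOR d)) AND (c NAND d)
t6 = t5 AND t4 = (((c AND (b XOR d)) AND (b XOR d)) AND (c NAND d)) AND (c NAND d)
At a=0, b=0, c=0, d=0: circuit gives 0, formula gives 0.
At a=0, b=1, c=1, d=0: circuit gives 1, formula gives 1.
Agrees on all 16 inputs.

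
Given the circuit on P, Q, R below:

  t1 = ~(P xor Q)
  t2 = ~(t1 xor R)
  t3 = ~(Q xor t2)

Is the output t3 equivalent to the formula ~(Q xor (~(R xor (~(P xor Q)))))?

t1 = ~(P xor Q)
t2 = ~(t1 xor R) = ~((~(P xor Q)) xor R)
t3 = ~(Q xor t2) = ~(Q xor (~((~(P xor Q)) xor R)))
At P=0, Q=0, R=1: circuit gives 0, formula gives 0.
At P=0, Q=0, R=0: circuit gives 1, formula gives 1.
Agrees on all 8 inputs.

Yes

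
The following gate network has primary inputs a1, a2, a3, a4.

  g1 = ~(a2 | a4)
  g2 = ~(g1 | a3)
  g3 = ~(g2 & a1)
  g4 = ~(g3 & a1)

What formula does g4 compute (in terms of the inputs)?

~((~((~((~(a2 | a4)) | a3)) & a1)) & a1)

g1 = ~(a2 | a4)
g2 = ~(g1 | a3) = ~((~(a2 | a4)) | a3)
g3 = ~(g2 & a1) = ~((~((~(a2 | a4)) | a3)) & a1)
g4 = ~(g3 & a1) = ~((~((~((~(a2 | a4)) | a3)) & a1)) & a1)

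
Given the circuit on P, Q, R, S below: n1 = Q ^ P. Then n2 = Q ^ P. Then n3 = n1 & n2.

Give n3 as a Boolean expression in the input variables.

(Q ^ P) & (Q ^ P)

n1 = Q ^ P
n2 = Q ^ P
n3 = n1 & n2 = (Q ^ P) & (Q ^ P)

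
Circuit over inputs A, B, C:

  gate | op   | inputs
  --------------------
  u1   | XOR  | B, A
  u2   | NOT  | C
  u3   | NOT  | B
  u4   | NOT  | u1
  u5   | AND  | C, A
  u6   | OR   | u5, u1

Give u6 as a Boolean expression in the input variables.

(C AND A) OR (B XOR A)

u1 = B XOR A
u5 = C AND A
u6 = u5 OR u1 = (C AND A) OR (B XOR A)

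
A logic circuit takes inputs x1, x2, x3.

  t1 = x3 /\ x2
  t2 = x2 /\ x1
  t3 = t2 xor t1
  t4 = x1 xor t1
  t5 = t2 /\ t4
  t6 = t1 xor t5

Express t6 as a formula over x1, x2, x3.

(x3 /\ x2) xor ((x2 /\ x1) /\ (x1 xor (x3 /\ x2)))

t1 = x3 /\ x2
t2 = x2 /\ x1
t4 = x1 xor t1 = x1 xor (x3 /\ x2)
t5 = t2 /\ t4 = (x2 /\ x1) /\ (x1 xor (x3 /\ x2))
t6 = t1 xor t5 = (x3 /\ x2) xor ((x2 /\ x1) /\ (x1 xor (x3 /\ x2)))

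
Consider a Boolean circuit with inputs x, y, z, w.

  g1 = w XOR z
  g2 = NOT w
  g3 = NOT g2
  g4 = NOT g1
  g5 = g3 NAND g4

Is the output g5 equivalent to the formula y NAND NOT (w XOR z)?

No

g1 = w XOR z
g2 = NOT w
g3 = NOT g2 = NOT NOT w
g4 = NOT g1 = NOT (w XOR z)
g5 = g3 NAND g4 = NOT NOT w NAND NOT (w XOR z)
At x=0, y=0, z=1, w=1: circuit gives 0, formula gives 1.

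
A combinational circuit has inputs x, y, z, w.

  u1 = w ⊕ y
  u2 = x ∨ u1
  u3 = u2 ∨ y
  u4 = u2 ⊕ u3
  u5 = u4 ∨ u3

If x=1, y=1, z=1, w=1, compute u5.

u1 = 1 ⊕ 1 = 0
u2 = 1 ∨ 0 = 1
u3 = 1 ∨ 1 = 1
u4 = 1 ⊕ 1 = 0
u5 = 0 ∨ 1 = 1

1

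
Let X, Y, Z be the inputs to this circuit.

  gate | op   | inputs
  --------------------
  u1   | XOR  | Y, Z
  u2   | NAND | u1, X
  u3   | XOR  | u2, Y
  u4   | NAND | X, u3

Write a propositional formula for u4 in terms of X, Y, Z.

X NAND (((Y XOR Z) NAND X) XOR Y)

u1 = Y XOR Z
u2 = u1 NAND X = (Y XOR Z) NAND X
u3 = u2 XOR Y = ((Y XOR Z) NAND X) XOR Y
u4 = X NAND u3 = X NAND (((Y XOR Z) NAND X) XOR Y)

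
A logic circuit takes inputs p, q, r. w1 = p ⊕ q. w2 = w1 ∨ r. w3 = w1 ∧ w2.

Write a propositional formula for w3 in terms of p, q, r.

w1 = p ⊕ q
w2 = w1 ∨ r = (p ⊕ q) ∨ r
w3 = w1 ∧ w2 = (p ⊕ q) ∧ ((p ⊕ q) ∨ r)

(p ⊕ q) ∧ ((p ⊕ q) ∨ r)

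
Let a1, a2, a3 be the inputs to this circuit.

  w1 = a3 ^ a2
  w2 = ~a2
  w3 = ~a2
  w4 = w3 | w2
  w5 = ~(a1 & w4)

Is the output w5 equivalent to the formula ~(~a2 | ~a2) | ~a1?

Yes

w2 = ~a2
w3 = ~a2
w4 = w3 | w2 = ~a2 | ~a2
w5 = ~(a1 & w4) = ~(a1 & (~a2 | ~a2))
At a1=1, a2=0, a3=0: circuit gives 0, formula gives 0.
At a1=0, a2=0, a3=0: circuit gives 1, formula gives 1.
Agrees on all 8 inputs.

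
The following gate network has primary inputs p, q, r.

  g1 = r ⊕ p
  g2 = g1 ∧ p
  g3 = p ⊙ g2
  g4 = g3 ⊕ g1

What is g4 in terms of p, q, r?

g1 = r ⊕ p
g2 = g1 ∧ p = (r ⊕ p) ∧ p
g3 = p ⊙ g2 = p ⊙ ((r ⊕ p) ∧ p)
g4 = g3 ⊕ g1 = (p ⊙ ((r ⊕ p) ∧ p)) ⊕ (r ⊕ p)

(p ⊙ ((r ⊕ p) ∧ p)) ⊕ (r ⊕ p)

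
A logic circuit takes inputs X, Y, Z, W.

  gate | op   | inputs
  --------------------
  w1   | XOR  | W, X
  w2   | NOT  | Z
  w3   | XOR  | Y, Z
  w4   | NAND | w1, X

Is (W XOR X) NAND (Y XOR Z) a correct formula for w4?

w1 = W XOR X
w4 = w1 NAND X = (W XOR X) NAND X
At X=0, Y=0, Z=1, W=1: circuit gives 1, formula gives 0.

No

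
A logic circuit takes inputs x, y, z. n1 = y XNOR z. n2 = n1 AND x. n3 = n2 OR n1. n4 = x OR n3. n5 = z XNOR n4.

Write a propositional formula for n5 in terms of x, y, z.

z XNOR (x OR (((y XNOR z) AND x) OR (y XNOR z)))

n1 = y XNOR z
n2 = n1 AND x = (y XNOR z) AND x
n3 = n2 OR n1 = ((y XNOR z) AND x) OR (y XNOR z)
n4 = x OR n3 = x OR (((y XNOR z) AND x) OR (y XNOR z))
n5 = z XNOR n4 = z XNOR (x OR (((y XNOR z) AND x) OR (y XNOR z)))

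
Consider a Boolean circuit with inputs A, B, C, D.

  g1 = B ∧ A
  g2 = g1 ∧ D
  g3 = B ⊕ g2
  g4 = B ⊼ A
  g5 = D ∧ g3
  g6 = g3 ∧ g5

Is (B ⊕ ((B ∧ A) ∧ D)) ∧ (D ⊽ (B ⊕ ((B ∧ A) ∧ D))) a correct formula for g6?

No

g1 = B ∧ A
g2 = g1 ∧ D = (B ∧ A) ∧ D
g3 = B ⊕ g2 = B ⊕ ((B ∧ A) ∧ D)
g5 = D ∧ g3 = D ∧ (B ⊕ ((B ∧ A) ∧ D))
g6 = g3 ∧ g5 = (B ⊕ ((B ∧ A) ∧ D)) ∧ (D ∧ (B ⊕ ((B ∧ A) ∧ D)))
At A=0, B=1, C=0, D=1: circuit gives 1, formula gives 0.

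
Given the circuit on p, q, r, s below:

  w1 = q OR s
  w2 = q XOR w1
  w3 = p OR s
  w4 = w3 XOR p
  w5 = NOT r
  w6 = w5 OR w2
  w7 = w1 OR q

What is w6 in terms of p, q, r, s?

NOT r OR (q XOR (q OR s))

w1 = q OR s
w2 = q XOR w1 = q XOR (q OR s)
w5 = NOT r
w6 = w5 OR w2 = NOT r OR (q XOR (q OR s))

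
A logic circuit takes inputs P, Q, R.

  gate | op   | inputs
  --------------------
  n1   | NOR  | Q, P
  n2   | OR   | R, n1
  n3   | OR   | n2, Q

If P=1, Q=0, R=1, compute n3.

1

n1 = 0 NOR 1 = 0
n2 = 1 OR 0 = 1
n3 = 1 OR 0 = 1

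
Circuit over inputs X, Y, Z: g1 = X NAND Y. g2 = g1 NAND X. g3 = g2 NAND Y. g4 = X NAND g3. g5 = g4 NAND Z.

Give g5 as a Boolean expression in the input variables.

g1 = X NAND Y
g2 = g1 NAND X = (X NAND Y) NAND X
g3 = g2 NAND Y = ((X NAND Y) NAND X) NAND Y
g4 = X NAND g3 = X NAND (((X NAND Y) NAND X) NAND Y)
g5 = g4 NAND Z = (X NAND (((X NAND Y) NAND X) NAND Y)) NAND Z

(X NAND (((X NAND Y) NAND X) NAND Y)) NAND Z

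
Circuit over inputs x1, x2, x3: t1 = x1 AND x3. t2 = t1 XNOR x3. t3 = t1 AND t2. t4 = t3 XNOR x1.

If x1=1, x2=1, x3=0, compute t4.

0

t1 = 1 AND 0 = 0
t2 = 0 XNOR 0 = 1
t3 = 0 AND 1 = 0
t4 = 0 XNOR 1 = 0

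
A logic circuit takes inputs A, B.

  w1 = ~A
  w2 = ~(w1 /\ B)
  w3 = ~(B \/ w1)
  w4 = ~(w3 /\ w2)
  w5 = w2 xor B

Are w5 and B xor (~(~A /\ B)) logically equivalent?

Yes

w1 = ~A
w2 = ~(w1 /\ B) = ~(~A /\ B)
w5 = w2 xor B = (~(~A /\ B)) xor B
At A=1, B=1: circuit gives 0, formula gives 0.
At A=0, B=0: circuit gives 1, formula gives 1.
Agrees on all 4 inputs.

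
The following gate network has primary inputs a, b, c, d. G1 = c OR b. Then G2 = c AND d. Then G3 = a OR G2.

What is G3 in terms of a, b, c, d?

G2 = c AND d
G3 = a OR G2 = a OR (c AND d)

a OR (c AND d)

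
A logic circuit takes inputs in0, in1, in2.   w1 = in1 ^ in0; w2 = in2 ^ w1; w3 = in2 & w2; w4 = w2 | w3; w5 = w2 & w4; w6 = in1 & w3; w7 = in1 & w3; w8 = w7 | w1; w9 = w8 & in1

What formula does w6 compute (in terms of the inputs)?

w1 = in1 ^ in0
w2 = in2 ^ w1 = in2 ^ (in1 ^ in0)
w3 = in2 & w2 = in2 & (in2 ^ (in1 ^ in0))
w6 = in1 & w3 = in1 & (in2 & (in2 ^ (in1 ^ in0)))

in1 & (in2 & (in2 ^ (in1 ^ in0)))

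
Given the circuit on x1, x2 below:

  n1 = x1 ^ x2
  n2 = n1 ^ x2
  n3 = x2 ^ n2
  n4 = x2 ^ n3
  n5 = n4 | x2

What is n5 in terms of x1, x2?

(x2 ^ (x2 ^ ((x1 ^ x2) ^ x2))) | x2

n1 = x1 ^ x2
n2 = n1 ^ x2 = (x1 ^ x2) ^ x2
n3 = x2 ^ n2 = x2 ^ ((x1 ^ x2) ^ x2)
n4 = x2 ^ n3 = x2 ^ (x2 ^ ((x1 ^ x2) ^ x2))
n5 = n4 | x2 = (x2 ^ (x2 ^ ((x1 ^ x2) ^ x2))) | x2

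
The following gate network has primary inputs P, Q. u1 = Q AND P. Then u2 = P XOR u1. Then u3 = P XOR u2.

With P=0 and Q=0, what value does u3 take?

u1 = 0 AND 0 = 0
u2 = 0 XOR 0 = 0
u3 = 0 XOR 0 = 0

0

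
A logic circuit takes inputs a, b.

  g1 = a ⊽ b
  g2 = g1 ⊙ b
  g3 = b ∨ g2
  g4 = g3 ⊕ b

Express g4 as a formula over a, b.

(b ∨ ((a ⊽ b) ⊙ b)) ⊕ b

g1 = a ⊽ b
g2 = g1 ⊙ b = (a ⊽ b) ⊙ b
g3 = b ∨ g2 = b ∨ ((a ⊽ b) ⊙ b)
g4 = g3 ⊕ b = (b ∨ ((a ⊽ b) ⊙ b)) ⊕ b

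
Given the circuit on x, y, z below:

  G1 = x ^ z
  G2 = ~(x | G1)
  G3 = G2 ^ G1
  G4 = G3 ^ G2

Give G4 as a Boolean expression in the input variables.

((~(x | (x ^ z))) ^ (x ^ z)) ^ (~(x | (x ^ z)))

G1 = x ^ z
G2 = ~(x | G1) = ~(x | (x ^ z))
G3 = G2 ^ G1 = (~(x | (x ^ z))) ^ (x ^ z)
G4 = G3 ^ G2 = ((~(x | (x ^ z))) ^ (x ^ z)) ^ (~(x | (x ^ z)))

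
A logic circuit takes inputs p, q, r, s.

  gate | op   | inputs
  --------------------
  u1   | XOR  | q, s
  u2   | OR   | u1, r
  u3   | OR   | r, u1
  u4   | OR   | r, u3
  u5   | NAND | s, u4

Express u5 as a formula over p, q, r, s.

s NAND (r OR (r OR (q XOR s)))

u1 = q XOR s
u3 = r OR u1 = r OR (q XOR s)
u4 = r OR u3 = r OR (r OR (q XOR s))
u5 = s NAND u4 = s NAND (r OR (r OR (q XOR s)))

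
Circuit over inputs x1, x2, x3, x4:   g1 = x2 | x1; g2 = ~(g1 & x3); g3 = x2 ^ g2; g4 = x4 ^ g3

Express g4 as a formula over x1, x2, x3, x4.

x4 ^ (x2 ^ (~((x2 | x1) & x3)))

g1 = x2 | x1
g2 = ~(g1 & x3) = ~((x2 | x1) & x3)
g3 = x2 ^ g2 = x2 ^ (~((x2 | x1) & x3))
g4 = x4 ^ g3 = x4 ^ (x2 ^ (~((x2 | x1) & x3)))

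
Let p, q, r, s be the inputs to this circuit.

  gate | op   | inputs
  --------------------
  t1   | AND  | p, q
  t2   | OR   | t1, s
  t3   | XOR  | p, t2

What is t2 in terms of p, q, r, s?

(p AND q) OR s

t1 = p AND q
t2 = t1 OR s = (p AND q) OR s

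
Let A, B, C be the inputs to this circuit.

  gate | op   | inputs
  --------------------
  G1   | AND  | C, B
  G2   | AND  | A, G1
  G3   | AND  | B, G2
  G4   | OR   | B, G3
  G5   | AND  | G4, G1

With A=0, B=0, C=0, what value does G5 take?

G1 = 0 AND 0 = 0
G2 = 0 AND 0 = 0
G3 = 0 AND 0 = 0
G4 = 0 OR 0 = 0
G5 = 0 AND 0 = 0

0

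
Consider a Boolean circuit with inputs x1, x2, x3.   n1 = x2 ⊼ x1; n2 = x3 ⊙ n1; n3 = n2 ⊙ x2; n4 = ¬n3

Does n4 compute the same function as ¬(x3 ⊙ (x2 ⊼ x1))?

No

n1 = x2 ⊼ x1
n2 = x3 ⊙ n1 = x3 ⊙ (x2 ⊼ x1)
n3 = n2 ⊙ x2 = (x3 ⊙ (x2 ⊼ x1)) ⊙ x2
n4 = ¬n3 = ¬((x3 ⊙ (x2 ⊼ x1)) ⊙ x2)
At x1=0, x2=0, x3=0: circuit gives 0, formula gives 1.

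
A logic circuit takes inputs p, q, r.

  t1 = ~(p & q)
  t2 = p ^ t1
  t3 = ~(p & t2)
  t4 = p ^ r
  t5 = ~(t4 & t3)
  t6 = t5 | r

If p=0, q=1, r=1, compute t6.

1

t1 = ~(0 & 1) = 1
t2 = 0 ^ 1 = 1
t3 = ~(0 & 1) = 1
t4 = 0 ^ 1 = 1
t5 = ~(1 & 1) = 0
t6 = 0 | 1 = 1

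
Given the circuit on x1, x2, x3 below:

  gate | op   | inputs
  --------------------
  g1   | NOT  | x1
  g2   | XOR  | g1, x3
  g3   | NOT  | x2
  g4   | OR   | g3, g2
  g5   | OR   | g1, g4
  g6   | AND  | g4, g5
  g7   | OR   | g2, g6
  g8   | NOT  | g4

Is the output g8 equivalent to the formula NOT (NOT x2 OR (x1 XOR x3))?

No

g1 = NOT x1
g2 = g1 XOR x3 = NOT x1 XOR x3
g3 = NOT x2
g4 = g3 OR g2 = NOT x2 OR (NOT x1 XOR x3)
g8 = NOT g4 = NOT (NOT x2 OR (NOT x1 XOR x3))
At x1=0, x2=1, x3=0: circuit gives 0, formula gives 1.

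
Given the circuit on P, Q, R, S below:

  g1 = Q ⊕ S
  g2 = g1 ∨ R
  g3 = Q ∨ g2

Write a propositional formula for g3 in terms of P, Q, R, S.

g1 = Q ⊕ S
g2 = g1 ∨ R = (Q ⊕ S) ∨ R
g3 = Q ∨ g2 = Q ∨ ((Q ⊕ S) ∨ R)

Q ∨ ((Q ⊕ S) ∨ R)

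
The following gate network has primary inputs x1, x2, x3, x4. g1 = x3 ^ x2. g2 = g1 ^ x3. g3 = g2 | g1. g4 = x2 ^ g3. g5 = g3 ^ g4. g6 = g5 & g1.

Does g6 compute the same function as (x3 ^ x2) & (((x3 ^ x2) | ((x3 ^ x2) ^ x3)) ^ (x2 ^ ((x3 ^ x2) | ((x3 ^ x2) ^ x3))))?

g1 = x3 ^ x2
g2 = g1 ^ x3 = (x3 ^ x2) ^ x3
g3 = g2 | g1 = ((x3 ^ x2) ^ x3) | (x3 ^ x2)
g4 = x2 ^ g3 = x2 ^ (((x3 ^ x2) ^ x3) | (x3 ^ x2))
g5 = g3 ^ g4 = (((x3 ^ x2) ^ x3) | (x3 ^ x2)) ^ (x2 ^ (((x3 ^ x2) ^ x3) | (x3 ^ x2)))
g6 = g5 & g1 = ((((x3 ^ x2) ^ x3) | (x3 ^ x2)) ^ (x2 ^ (((x3 ^ x2) ^ x3) | (x3 ^ x2)))) & (x3 ^ x2)
At x1=0, x2=0, x3=0, x4=0: circuit gives 0, formula gives 0.
At x1=0, x2=1, x3=0, x4=0: circuit gives 1, formula gives 1.
Agrees on all 16 inputs.

Yes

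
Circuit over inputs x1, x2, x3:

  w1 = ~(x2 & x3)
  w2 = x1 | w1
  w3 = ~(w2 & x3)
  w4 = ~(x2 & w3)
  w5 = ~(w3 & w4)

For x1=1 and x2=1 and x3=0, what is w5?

w1 = ~(1 & 0) = 1
w2 = 1 | 1 = 1
w3 = ~(1 & 0) = 1
w4 = ~(1 & 1) = 0
w5 = ~(1 & 0) = 1

1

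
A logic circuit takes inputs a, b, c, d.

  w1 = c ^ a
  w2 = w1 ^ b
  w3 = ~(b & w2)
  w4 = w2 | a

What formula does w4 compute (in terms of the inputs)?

w1 = c ^ a
w2 = w1 ^ b = (c ^ a) ^ b
w4 = w2 | a = ((c ^ a) ^ b) | a

((c ^ a) ^ b) | a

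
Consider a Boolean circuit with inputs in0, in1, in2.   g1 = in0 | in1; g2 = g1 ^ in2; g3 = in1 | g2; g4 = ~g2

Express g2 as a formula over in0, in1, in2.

(in0 | in1) ^ in2

g1 = in0 | in1
g2 = g1 ^ in2 = (in0 | in1) ^ in2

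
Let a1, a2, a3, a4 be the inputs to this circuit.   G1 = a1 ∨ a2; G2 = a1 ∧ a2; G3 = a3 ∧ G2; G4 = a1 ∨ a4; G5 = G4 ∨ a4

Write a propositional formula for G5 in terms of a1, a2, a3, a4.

G4 = a1 ∨ a4
G5 = G4 ∨ a4 = (a1 ∨ a4) ∨ a4

(a1 ∨ a4) ∨ a4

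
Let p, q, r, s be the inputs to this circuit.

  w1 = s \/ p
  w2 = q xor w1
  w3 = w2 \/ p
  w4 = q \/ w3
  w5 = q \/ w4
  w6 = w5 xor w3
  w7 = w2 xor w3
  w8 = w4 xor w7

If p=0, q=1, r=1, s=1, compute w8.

w1 = 1 \/ 0 = 1
w2 = 1 xor 1 = 0
w3 = 0 \/ 0 = 0
w4 = 1 \/ 0 = 1
w7 = 0 xor 0 = 0
w8 = 1 xor 0 = 1

1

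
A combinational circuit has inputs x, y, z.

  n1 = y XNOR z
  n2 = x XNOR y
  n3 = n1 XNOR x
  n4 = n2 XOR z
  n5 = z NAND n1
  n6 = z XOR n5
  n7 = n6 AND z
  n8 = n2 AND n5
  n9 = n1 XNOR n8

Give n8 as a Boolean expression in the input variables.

n1 = y XNOR z
n2 = x XNOR y
n5 = z NAND n1 = z NAND (y XNOR z)
n8 = n2 AND n5 = (x XNOR y) AND (z NAND (y XNOR z))

(x XNOR y) AND (z NAND (y XNOR z))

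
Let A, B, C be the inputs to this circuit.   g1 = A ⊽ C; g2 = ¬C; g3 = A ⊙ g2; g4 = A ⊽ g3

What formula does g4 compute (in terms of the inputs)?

g2 = ¬C
g3 = A ⊙ g2 = A ⊙ ¬C
g4 = A ⊽ g3 = A ⊽ (A ⊙ ¬C)

A ⊽ (A ⊙ ¬C)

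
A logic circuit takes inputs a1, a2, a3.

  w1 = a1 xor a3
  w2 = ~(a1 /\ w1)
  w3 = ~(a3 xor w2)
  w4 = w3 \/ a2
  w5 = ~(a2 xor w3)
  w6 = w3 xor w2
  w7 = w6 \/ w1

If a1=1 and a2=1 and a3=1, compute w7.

w1 = 1 xor 1 = 0
w2 = ~(1 /\ 0) = 1
w3 = ~(1 xor 1) = 1
w6 = 1 xor 1 = 0
w7 = 0 \/ 0 = 0

0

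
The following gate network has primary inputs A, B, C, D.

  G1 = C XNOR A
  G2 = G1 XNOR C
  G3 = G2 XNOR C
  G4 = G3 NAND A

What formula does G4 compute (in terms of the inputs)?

G1 = C XNOR A
G2 = G1 XNOR C = (C XNOR A) XNOR C
G3 = G2 XNOR C = ((C XNOR A) XNOR C) XNOR C
G4 = G3 NAND A = (((C XNOR A) XNOR C) XNOR C) NAND A

(((C XNOR A) XNOR C) XNOR C) NAND A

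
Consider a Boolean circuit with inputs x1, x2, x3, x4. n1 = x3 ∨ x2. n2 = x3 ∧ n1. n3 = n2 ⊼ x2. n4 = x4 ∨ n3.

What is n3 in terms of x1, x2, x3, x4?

(x3 ∧ (x3 ∨ x2)) ⊼ x2

n1 = x3 ∨ x2
n2 = x3 ∧ n1 = x3 ∧ (x3 ∨ x2)
n3 = n2 ⊼ x2 = (x3 ∧ (x3 ∨ x2)) ⊼ x2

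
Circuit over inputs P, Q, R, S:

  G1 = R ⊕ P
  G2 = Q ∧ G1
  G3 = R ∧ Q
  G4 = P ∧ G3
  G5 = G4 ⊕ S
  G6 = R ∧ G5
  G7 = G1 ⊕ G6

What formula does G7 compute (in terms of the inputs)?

G1 = R ⊕ P
G3 = R ∧ Q
G4 = P ∧ G3 = P ∧ (R ∧ Q)
G5 = G4 ⊕ S = (P ∧ (R ∧ Q)) ⊕ S
G6 = R ∧ G5 = R ∧ ((P ∧ (R ∧ Q)) ⊕ S)
G7 = G1 ⊕ G6 = (R ⊕ P) ⊕ (R ∧ ((P ∧ (R ∧ Q)) ⊕ S))

(R ⊕ P) ⊕ (R ∧ ((P ∧ (R ∧ Q)) ⊕ S))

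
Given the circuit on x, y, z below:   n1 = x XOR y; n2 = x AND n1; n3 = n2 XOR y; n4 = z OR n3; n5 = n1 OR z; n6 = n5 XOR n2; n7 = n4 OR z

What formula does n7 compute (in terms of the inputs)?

(z OR ((x AND (x XOR y)) XOR y)) OR z

n1 = x XOR y
n2 = x AND n1 = x AND (x XOR y)
n3 = n2 XOR y = (x AND (x XOR y)) XOR y
n4 = z OR n3 = z OR ((x AND (x XOR y)) XOR y)
n7 = n4 OR z = (z OR ((x AND (x XOR y)) XOR y)) OR z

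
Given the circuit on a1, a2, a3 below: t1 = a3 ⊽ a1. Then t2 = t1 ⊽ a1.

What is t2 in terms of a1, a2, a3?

t1 = a3 ⊽ a1
t2 = t1 ⊽ a1 = (a3 ⊽ a1) ⊽ a1

(a3 ⊽ a1) ⊽ a1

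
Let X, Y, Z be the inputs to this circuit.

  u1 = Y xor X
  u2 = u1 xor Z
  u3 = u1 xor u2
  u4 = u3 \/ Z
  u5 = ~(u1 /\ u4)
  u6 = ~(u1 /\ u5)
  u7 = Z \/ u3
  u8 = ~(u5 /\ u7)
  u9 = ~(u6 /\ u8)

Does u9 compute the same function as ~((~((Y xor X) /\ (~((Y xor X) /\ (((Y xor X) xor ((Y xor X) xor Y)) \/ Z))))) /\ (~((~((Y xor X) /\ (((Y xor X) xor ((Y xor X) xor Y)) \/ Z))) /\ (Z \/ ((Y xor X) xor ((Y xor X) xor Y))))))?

u1 = Y xor X
u2 = u1 xor Z = (Y xor X) xor Z
u3 = u1 xor u2 = (Y xor X) xor ((Y xor X) xor Z)
u4 = u3 \/ Z = ((Y xor X) xor ((Y xor X) xor Z)) \/ Z
u5 = ~(u1 /\ u4) = ~((Y xor X) /\ (((Y xor X) xor ((Y xor X) xor Z)) \/ Z))
u6 = ~(u1 /\ u5) = ~((Y xor X) /\ (~((Y xor X) /\ (((Y xor X) xor ((Y xor X) xor Z)) \/ Z))))
u7 = Z \/ u3 = Z \/ ((Y xor X) xor ((Y xor X) xor Z))
u8 = ~(u5 /\ u7) = ~((~((Y xor X) /\ (((Y xor X) xor ((Y xor X) xor Z)) \/ Z))) /\ (Z \/ ((Y xor X) xor ((Y xor X) xor Z))))
u9 = ~(u6 /\ u8) = ~((~((Y xor X) /\ (~((Y xor X) /\ (((Y xor X) xor ((Y xor X) xor Z)) \/ Z))))) /\ (~((~((Y xor X) /\ (((Y xor X) xor ((Y xor X) xor Z)) \/ Z))) /\ (Z \/ ((Y xor X) xor ((Y xor X) xor Z))))))
At X=0, Y=1, Z=0: circuit gives 1, formula gives 0.

No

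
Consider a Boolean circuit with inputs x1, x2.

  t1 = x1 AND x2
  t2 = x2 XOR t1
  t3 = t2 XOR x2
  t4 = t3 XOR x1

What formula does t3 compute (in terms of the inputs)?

t1 = x1 AND x2
t2 = x2 XOR t1 = x2 XOR (x1 AND x2)
t3 = t2 XOR x2 = (x2 XOR (x1 AND x2)) XOR x2

(x2 XOR (x1 AND x2)) XOR x2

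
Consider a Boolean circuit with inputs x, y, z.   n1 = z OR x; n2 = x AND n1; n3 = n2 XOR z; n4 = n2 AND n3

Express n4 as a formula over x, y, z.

n1 = z OR x
n2 = x AND n1 = x AND (z OR x)
n3 = n2 XOR z = (x AND (z OR x)) XOR z
n4 = n2 AND n3 = (x AND (z OR x)) AND ((x AND (z OR x)) XOR z)

(x AND (z OR x)) AND ((x AND (z OR x)) XOR z)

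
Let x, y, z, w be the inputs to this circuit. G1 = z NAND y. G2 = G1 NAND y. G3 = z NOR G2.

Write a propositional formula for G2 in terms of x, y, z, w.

(z NAND y) NAND y

G1 = z NAND y
G2 = G1 NAND y = (z NAND y) NAND y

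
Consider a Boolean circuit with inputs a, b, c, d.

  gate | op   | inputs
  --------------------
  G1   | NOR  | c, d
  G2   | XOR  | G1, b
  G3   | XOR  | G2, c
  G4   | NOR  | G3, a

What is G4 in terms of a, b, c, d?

(((c NOR d) XOR b) XOR c) NOR a

G1 = c NOR d
G2 = G1 XOR b = (c NOR d) XOR b
G3 = G2 XOR c = ((c NOR d) XOR b) XOR c
G4 = G3 NOR a = (((c NOR d) XOR b) XOR c) NOR a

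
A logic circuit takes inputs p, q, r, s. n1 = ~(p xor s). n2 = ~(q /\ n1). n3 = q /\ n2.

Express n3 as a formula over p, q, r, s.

n1 = ~(p xor s)
n2 = ~(q /\ n1) = ~(q /\ (~(p xor s)))
n3 = q /\ n2 = q /\ (~(q /\ (~(p xor s))))

q /\ (~(q /\ (~(p xor s))))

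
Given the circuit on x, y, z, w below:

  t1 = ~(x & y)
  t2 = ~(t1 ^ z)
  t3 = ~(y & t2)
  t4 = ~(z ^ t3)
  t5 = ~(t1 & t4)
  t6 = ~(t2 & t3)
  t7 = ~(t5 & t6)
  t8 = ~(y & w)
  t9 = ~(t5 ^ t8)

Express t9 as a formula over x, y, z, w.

t1 = ~(x & y)
t2 = ~(t1 ^ z) = ~((~(x & y)) ^ z)
t3 = ~(y & t2) = ~(y & (~((~(x & y)) ^ z)))
t4 = ~(z ^ t3) = ~(z ^ (~(y & (~((~(x & y)) ^ z)))))
t5 = ~(t1 & t4) = ~((~(x & y)) & (~(z ^ (~(y & (~((~(x & y)) ^ z)))))))
t8 = ~(y & w)
t9 = ~(t5 ^ t8) = ~((~((~(x & y)) & (~(z ^ (~(y & (~((~(x & y)) ^ z)))))))) ^ (~(y & w)))

~((~((~(x & y)) & (~(z ^ (~(y & (~((~(x & y)) ^ z)))))))) ^ (~(y & w)))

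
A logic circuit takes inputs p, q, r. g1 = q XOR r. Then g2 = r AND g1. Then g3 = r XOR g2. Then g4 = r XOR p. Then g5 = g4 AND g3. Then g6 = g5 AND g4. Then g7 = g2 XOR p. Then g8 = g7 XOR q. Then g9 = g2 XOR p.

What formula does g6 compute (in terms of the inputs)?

g1 = q XOR r
g2 = r AND g1 = r AND (q XOR r)
g3 = r XOR g2 = r XOR (r AND (q XOR r))
g4 = r XOR p
g5 = g4 AND g3 = (r XOR p) AND (r XOR (r AND (q XOR r)))
g6 = g5 AND g4 = ((r XOR p) AND (r XOR (r AND (q XOR r)))) AND (r XOR p)

((r XOR p) AND (r XOR (r AND (q XOR r)))) AND (r XOR p)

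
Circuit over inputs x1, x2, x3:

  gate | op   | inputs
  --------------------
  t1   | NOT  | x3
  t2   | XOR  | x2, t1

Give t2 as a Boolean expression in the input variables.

x2 XOR NOT x3

t1 = NOT x3
t2 = x2 XOR t1 = x2 XOR NOT x3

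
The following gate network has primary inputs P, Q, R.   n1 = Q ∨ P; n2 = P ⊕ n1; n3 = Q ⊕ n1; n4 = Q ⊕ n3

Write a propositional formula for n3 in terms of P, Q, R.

n1 = Q ∨ P
n3 = Q ⊕ n1 = Q ⊕ (Q ∨ P)

Q ⊕ (Q ∨ P)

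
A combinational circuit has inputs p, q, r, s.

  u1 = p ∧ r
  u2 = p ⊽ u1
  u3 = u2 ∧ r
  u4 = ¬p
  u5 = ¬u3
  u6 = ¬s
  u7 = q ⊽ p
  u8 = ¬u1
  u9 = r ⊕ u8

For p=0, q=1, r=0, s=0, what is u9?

u1 = 0 ∧ 0 = 0
u8 = ¬0 = 1
u9 = 0 ⊕ 1 = 1

1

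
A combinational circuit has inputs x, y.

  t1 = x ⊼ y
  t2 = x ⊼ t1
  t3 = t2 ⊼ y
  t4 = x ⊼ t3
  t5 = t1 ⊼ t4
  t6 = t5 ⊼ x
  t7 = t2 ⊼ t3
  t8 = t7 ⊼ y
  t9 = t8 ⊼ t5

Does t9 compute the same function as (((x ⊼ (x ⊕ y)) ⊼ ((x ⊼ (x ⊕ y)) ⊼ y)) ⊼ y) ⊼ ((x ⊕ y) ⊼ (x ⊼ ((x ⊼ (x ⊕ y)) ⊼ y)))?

No

t1 = x ⊼ y
t2 = x ⊼ t1 = x ⊼ (x ⊼ y)
t3 = t2 ⊼ y = (x ⊼ (x ⊼ y)) ⊼ y
t4 = x ⊼ t3 = x ⊼ ((x ⊼ (x ⊼ y)) ⊼ y)
t5 = t1 ⊼ t4 = (x ⊼ y) ⊼ (x ⊼ ((x ⊼ (x ⊼ y)) ⊼ y))
t7 = t2 ⊼ t3 = (x ⊼ (x ⊼ y)) ⊼ ((x ⊼ (x ⊼ y)) ⊼ y)
t8 = t7 ⊼ y = ((x ⊼ (x ⊼ y)) ⊼ ((x ⊼ (x ⊼ y)) ⊼ y)) ⊼ y
t9 = t8 ⊼ t5 = (((x ⊼ (x ⊼ y)) ⊼ ((x ⊼ (x ⊼ y)) ⊼ y)) ⊼ y) ⊼ ((x ⊼ y) ⊼ (x ⊼ ((x ⊼ (x ⊼ y)) ⊼ y)))
At x=0, y=0: circuit gives 1, formula gives 0.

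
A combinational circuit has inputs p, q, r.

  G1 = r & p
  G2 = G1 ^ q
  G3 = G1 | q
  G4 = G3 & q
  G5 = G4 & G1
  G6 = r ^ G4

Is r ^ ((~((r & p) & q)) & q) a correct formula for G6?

G1 = r & p
G3 = G1 | q = (r & p) | q
G4 = G3 & q = ((r & p) | q) & q
G6 = r ^ G4 = r ^ (((r & p) | q) & q)
At p=1, q=1, r=1: circuit gives 0, formula gives 1.

No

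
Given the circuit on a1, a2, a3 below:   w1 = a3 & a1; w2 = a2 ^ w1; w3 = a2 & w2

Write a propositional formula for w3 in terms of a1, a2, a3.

a2 & (a2 ^ (a3 & a1))

w1 = a3 & a1
w2 = a2 ^ w1 = a2 ^ (a3 & a1)
w3 = a2 & w2 = a2 & (a2 ^ (a3 & a1))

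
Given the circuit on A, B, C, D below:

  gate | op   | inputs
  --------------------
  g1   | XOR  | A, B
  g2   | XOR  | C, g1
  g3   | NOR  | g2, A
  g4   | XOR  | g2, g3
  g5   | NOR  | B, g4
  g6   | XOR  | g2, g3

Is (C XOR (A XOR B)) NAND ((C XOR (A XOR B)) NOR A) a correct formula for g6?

g1 = A XOR B
g2 = C XOR g1 = C XOR (A XOR B)
g3 = g2 NOR A = (C XOR (A XOR B)) NOR A
g6 = g2 XOR g3 = (C XOR (A XOR B)) XOR ((C XOR (A XOR B)) NOR A)
At A=1, B=0, C=1, D=0: circuit gives 0, formula gives 1.

No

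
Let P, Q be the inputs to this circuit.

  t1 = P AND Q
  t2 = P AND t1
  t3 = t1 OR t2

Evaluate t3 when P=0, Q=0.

0

t1 = 0 AND 0 = 0
t2 = 0 AND 0 = 0
t3 = 0 OR 0 = 0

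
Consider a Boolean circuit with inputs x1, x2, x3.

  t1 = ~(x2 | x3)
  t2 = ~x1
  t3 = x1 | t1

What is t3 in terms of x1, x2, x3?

t1 = ~(x2 | x3)
t3 = x1 | t1 = x1 | (~(x2 | x3))

x1 | (~(x2 | x3))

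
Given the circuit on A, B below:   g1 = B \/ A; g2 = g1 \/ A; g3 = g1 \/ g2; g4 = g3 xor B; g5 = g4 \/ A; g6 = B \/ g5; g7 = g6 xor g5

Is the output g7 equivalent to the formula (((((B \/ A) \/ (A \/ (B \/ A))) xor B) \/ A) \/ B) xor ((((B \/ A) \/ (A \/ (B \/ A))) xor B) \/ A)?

Yes

g1 = B \/ A
g2 = g1 \/ A = (B \/ A) \/ A
g3 = g1 \/ g2 = (B \/ A) \/ ((B \/ A) \/ A)
g4 = g3 xor B = ((B \/ A) \/ ((B \/ A) \/ A)) xor B
g5 = g4 \/ A = (((B \/ A) \/ ((B \/ A) \/ A)) xor B) \/ A
g6 = B \/ g5 = B \/ ((((B \/ A) \/ ((B \/ A) \/ A)) xor B) \/ A)
g7 = g6 xor g5 = (B \/ ((((B \/ A) \/ ((B \/ A) \/ A)) xor B) \/ A)) xor ((((B \/ A) \/ ((B \/ A) \/ A)) xor B) \/ A)
At A=0, B=0: circuit gives 0, formula gives 0.
At A=0, B=1: circuit gives 1, formula gives 1.
Agrees on all 4 inputs.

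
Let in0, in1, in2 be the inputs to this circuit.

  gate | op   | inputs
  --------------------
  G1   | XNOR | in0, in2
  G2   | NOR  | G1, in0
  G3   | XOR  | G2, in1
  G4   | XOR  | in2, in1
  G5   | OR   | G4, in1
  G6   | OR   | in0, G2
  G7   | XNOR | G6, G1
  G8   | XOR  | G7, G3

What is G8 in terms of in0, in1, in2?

((in0 OR ((in0 XNOR in2) NOR in0)) XNOR (in0 XNOR in2)) XOR (((in0 XNOR in2) NOR in0) XOR in1)

G1 = in0 XNOR in2
G2 = G1 NOR in0 = (in0 XNOR in2) NOR in0
G3 = G2 XOR in1 = ((in0 XNOR in2) NOR in0) XOR in1
G6 = in0 OR G2 = in0 OR ((in0 XNOR in2) NOR in0)
G7 = G6 XNOR G1 = (in0 OR ((in0 XNOR in2) NOR in0)) XNOR (in0 XNOR in2)
G8 = G7 XOR G3 = ((in0 OR ((in0 XNOR in2) NOR in0)) XNOR (in0 XNOR in2)) XOR (((in0 XNOR in2) NOR in0) XOR in1)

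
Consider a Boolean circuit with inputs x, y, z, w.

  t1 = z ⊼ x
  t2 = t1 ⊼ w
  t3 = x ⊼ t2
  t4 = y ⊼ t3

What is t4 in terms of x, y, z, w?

t1 = z ⊼ x
t2 = t1 ⊼ w = (z ⊼ x) ⊼ w
t3 = x ⊼ t2 = x ⊼ ((z ⊼ x) ⊼ w)
t4 = y ⊼ t3 = y ⊼ (x ⊼ ((z ⊼ x) ⊼ w))

y ⊼ (x ⊼ ((z ⊼ x) ⊼ w))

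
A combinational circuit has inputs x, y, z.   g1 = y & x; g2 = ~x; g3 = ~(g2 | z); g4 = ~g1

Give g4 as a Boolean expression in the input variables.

g1 = y & x
g4 = ~g1 = ~(y & x)

~(y & x)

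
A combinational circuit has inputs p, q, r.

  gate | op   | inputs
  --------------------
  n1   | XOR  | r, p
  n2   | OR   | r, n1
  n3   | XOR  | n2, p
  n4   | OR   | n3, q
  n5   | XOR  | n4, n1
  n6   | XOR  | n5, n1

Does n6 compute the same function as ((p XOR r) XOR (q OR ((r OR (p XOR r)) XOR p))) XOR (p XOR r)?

n1 = r XOR p
n2 = r OR n1 = r OR (r XOR p)
n3 = n2 XOR p = (r OR (r XOR p)) XOR p
n4 = n3 OR q = ((r OR (r XOR p)) XOR p) OR q
n5 = n4 XOR n1 = (((r OR (r XOR p)) XOR p) OR q) XOR (r XOR p)
n6 = n5 XOR n1 = ((((r OR (r XOR p)) XOR p) OR q) XOR (r XOR p)) XOR (r XOR p)
At p=0, q=0, r=0: circuit gives 0, formula gives 0.
At p=0, q=0, r=1: circuit gives 1, formula gives 1.
Agrees on all 8 inputs.

Yes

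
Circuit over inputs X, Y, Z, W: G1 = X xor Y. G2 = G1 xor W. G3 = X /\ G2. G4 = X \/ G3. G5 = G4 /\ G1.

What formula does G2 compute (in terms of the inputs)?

(X xor Y) xor W

G1 = X xor Y
G2 = G1 xor W = (X xor Y) xor W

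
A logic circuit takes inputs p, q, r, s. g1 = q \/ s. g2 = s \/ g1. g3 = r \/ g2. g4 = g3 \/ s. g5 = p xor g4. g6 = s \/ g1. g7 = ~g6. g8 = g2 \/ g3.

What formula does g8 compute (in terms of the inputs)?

(s \/ (q \/ s)) \/ (r \/ (s \/ (q \/ s)))

g1 = q \/ s
g2 = s \/ g1 = s \/ (q \/ s)
g3 = r \/ g2 = r \/ (s \/ (q \/ s))
g8 = g2 \/ g3 = (s \/ (q \/ s)) \/ (r \/ (s \/ (q \/ s)))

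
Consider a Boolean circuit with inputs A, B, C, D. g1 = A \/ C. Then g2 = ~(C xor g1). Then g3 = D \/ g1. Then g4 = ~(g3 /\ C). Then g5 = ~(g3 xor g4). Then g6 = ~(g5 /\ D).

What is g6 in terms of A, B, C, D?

g1 = A \/ C
g3 = D \/ g1 = D \/ (A \/ C)
g4 = ~(g3 /\ C) = ~((D \/ (A \/ C)) /\ C)
g5 = ~(g3 xor g4) = ~((D \/ (A \/ C)) xor (~((D \/ (A \/ C)) /\ C)))
g6 = ~(g5 /\ D) = ~((~((D \/ (A \/ C)) xor (~((D \/ (A \/ C)) /\ C)))) /\ D)

~((~((D \/ (A \/ C)) xor (~((D \/ (A \/ C)) /\ C)))) /\ D)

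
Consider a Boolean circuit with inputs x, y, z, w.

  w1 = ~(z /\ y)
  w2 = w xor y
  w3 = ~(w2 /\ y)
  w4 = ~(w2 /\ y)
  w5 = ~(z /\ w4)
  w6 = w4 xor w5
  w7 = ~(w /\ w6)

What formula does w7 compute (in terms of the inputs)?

w2 = w xor y
w4 = ~(w2 /\ y) = ~((w xor y) /\ y)
w5 = ~(z /\ w4) = ~(z /\ (~((w xor y) /\ y)))
w6 = w4 xor w5 = (~((w xor y) /\ y)) xor (~(z /\ (~((w xor y) /\ y))))
w7 = ~(w /\ w6) = ~(w /\ ((~((w xor y) /\ y)) xor (~(z /\ (~((w xor y) /\ y))))))

~(w /\ ((~((w xor y) /\ y)) xor (~(z /\ (~((w xor y) /\ y))))))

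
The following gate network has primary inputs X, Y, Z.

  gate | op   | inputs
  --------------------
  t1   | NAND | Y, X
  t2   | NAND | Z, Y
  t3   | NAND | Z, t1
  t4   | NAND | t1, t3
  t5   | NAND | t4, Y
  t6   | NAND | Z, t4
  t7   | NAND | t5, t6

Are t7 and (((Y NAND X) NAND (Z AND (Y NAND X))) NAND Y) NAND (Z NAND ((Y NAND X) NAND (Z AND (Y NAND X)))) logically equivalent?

t1 = Y NAND X
t3 = Z NAND t1 = Z NAND (Y NAND X)
t4 = t1 NAND t3 = (Y NAND X) NAND (Z NAND (Y NAND X))
t5 = t4 NAND Y = ((Y NAND X) NAND (Z NAND (Y NAND X))) NAND Y
t6 = Z NAND t4 = Z NAND ((Y NAND X) NAND (Z NAND (Y NAND X)))
t7 = t5 NAND t6 = (((Y NAND X) NAND (Z NAND (Y NAND X))) NAND Y) NAND (Z NAND ((Y NAND X) NAND (Z NAND (Y NAND X))))
At X=0, Y=0, Z=1: circuit gives 1, formula gives 0.

No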